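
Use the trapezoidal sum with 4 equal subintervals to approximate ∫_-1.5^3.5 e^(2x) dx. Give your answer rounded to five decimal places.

Δx = (3.5 − (-1.5))/4 = 1.25.
f(-1.5) ≈ 0.04979, f(-0.25) ≈ 0.60653, f(1) ≈ 7.38906, f(2.25) ≈ 90.01713, f(3.5) ≈ 1096.63316.
T_4 = (Δx/2)·[f(x_0) + 2f(x_1) + 2f(x_2) + 2f(x_3) + f(x_4)].
Sum ≈ 807.94274.

807.94274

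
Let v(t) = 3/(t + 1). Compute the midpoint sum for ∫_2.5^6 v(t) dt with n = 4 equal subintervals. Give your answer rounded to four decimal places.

2.0737

Δt = (6 − 2.5)/4 = 0.875.
Midpoints: 2.9375, 3.8125, 4.6875, 5.5625.
v(2.9375) = 16/21, v(3.8125) = 48/77, v(4.6875) = 48/91, v(5.5625) = 16/35.
Sum = Δt · [v(2.9375) + v(3.8125) + v(4.6875) + v(5.5625)].
Sum ≈ 2.0737.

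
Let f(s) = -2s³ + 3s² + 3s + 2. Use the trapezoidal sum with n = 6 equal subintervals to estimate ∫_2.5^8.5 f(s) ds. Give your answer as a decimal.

Δs = (8.5 − 2.5)/6 = 1.
f(2.5) = -3, f(3.5) = -36.5, f(4.5) = -106, f(5.5) = -223.5, f(6.5) = -401, f(7.5) = -650.5, f(8.5) = -984.
T_6 = (Δs/2)·[f(s_0) + 2f(s_1) + ... + 2f(s_{5}) + f(s_6)].
Sum = -1911.

-1911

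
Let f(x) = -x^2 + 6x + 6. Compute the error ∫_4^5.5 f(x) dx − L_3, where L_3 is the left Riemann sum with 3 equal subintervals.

Exact integral: ∫_4^5.5 f(x) dx = 17.625.
L_3 = 18.875.
Error = 17.625 − 18.875 = -1.25.

-1.25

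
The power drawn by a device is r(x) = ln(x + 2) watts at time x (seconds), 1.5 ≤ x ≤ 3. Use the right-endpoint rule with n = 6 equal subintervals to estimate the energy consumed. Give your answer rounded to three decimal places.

Δx = (3 − 1.5)/6 = 0.25.
Right endpoints: 1.75, 2, 2.25, 2.5, 2.75, 3.
r(1.75) ≈ 1.322, r(2) ≈ 1.386, r(2.25) ≈ 1.447, r(2.5) ≈ 1.504, r(2.75) ≈ 1.558, r(3) ≈ 1.609.
Sum = Δx · [r(1.75) + r(2) + r(2.25) + ...].
Sum ≈ 2.207.

2.207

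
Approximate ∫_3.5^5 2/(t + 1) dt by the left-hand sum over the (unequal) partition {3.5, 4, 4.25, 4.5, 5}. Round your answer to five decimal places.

Subinterval widths: 0.5, 0.25, 0.25, 0.5.
Left endpoints: 3.5, 4, 4.25, 4.5.
f(3.5) = 4/9, f(4) = 0.4, f(4.25) = 8/21, f(4.5) = 4/11.
Sum = Σ Δt_i · f(t_i).
Sum ≈ 0.59928.

0.59928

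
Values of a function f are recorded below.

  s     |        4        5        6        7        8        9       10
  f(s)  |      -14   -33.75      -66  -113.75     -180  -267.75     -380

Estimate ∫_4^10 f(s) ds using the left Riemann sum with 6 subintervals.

-675.25

Δs = 1.
Sum = 1·[(-14) + (-33.75) + (-66) + (-113.75) + (-180) + (-267.75)] = -675.25.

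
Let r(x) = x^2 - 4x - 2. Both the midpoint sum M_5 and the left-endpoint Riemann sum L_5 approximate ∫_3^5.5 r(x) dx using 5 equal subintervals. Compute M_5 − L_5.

2.65625

M_5 = -1.09375.
L_5 = -3.75.
M_5 − L_5 = 2.65625.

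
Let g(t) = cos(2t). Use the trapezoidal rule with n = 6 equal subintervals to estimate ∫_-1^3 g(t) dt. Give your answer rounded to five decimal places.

Δt = (3 − (-1))/6 = 2/3.
g(-1) ≈ -0.41615, g(-1/3) ≈ 0.78589, g(1/3) ≈ 0.78589, g(1) ≈ -0.41615, g(5/3) ≈ -0.98167, g(7/3) ≈ -0.04571, g(3) ≈ 0.96017.
T_6 = (Δt/2)·[g(t_0) + 2g(t_1) + ... + 2g(t_{5}) + g(t_6)].
Sum ≈ 0.26684.

0.26684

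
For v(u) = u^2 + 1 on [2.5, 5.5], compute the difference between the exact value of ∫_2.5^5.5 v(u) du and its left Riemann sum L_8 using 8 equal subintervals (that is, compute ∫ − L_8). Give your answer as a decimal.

Exact integral: ∫_2.5^5.5 v(u) du = 53.25.
L_8 = 48.8203125.
Error = 53.25 − 48.8203125 = 4.4296875.

4.4296875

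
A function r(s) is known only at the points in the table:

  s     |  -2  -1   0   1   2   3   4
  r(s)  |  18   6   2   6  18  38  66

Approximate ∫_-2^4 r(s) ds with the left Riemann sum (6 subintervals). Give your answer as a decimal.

Δs = 1.
Sum = 1·[18 + 6 + 2 + 6 + 18 + 38] = 88.

88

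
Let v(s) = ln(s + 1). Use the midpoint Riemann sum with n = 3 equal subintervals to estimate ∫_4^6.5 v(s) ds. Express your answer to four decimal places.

Δs = (6.5 − 4)/3 = 5/6.
Midpoints: 53/12, 5.25, 73/12.
v(53/12) ≈ 1.6895, v(5.25) ≈ 1.8326, v(73/12) ≈ 1.9577.
Sum = Δs · [v(53/12) + v(5.25) + v(73/12)].
Sum ≈ 4.5665.

4.5665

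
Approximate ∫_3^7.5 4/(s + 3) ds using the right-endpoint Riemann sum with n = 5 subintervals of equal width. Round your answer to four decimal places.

2.1149

Δs = (7.5 − 3)/5 = 0.9.
Right endpoints: 3.9, 4.8, 5.7, 6.6, 7.5.
f(3.9) = 40/69, f(4.8) = 20/39, f(5.7) = 40/87, f(6.6) = 5/12, f(7.5) = 8/21.
Sum = Δs · [f(3.9) + f(4.8) + f(5.7) + f(6.6) + f(7.5)].
Sum ≈ 2.1149.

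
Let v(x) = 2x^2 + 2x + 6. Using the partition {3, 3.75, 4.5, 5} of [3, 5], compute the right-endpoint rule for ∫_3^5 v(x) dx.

Subinterval widths: 0.75, 0.75, 0.5.
Right endpoints: 3.75, 4.5, 5.
v(3.75) = 41.625, v(4.5) = 55.5, v(5) = 66.
Sum = Σ Δx_i · v(x_i).
Sum = 105.84375.

105.84375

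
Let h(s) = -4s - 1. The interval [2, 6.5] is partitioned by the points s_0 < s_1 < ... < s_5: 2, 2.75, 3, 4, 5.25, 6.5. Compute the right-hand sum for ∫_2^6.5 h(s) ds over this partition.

-90.5

Subinterval widths: 0.75, 0.25, 1, 1.25, 1.25.
Right endpoints: 2.75, 3, 4, 5.25, 6.5.
h(2.75) = -12, h(3) = -13, h(4) = -17, h(5.25) = -22, h(6.5) = -27.
Sum = Σ Δs_i · h(s_i).
Sum = -90.5.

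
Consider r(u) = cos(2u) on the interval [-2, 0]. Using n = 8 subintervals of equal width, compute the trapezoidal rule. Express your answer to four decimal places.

-0.3705

Δu = (0 − (-2))/8 = 0.25.
r(-2) ≈ -0.6536, r(-1.75) ≈ -0.9365, r(-1.5) ≈ -0.9900, r(-1.25) ≈ -0.8011, r(-1) ≈ -0.4161, r(-0.75) ≈ 0.0707, r(-0.5) ≈ 0.5403, r(-0.25) ≈ 0.8776, r(0) ≈ 1.0000.
T_8 = (Δu/2)·[r(u_0) + 2r(u_1) + ... + 2r(u_{7}) + r(u_8)].
Sum ≈ -0.3705.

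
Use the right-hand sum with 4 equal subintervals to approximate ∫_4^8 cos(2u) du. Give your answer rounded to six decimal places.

-0.816140

Δu = (8 − 4)/4 = 1.
Right endpoints: 5, 6, 7, 8.
f(5) ≈ -0.839072, f(6) ≈ 0.843854, f(7) ≈ 0.136737, f(8) ≈ -0.957659.
Sum = Δu · [f(5) + f(6) + f(7) + f(8)].
Sum ≈ -0.816140.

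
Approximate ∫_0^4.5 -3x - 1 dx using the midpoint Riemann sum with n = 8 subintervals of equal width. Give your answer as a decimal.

-34.875

Δx = (4.5 − 0)/8 = 0.5625.
Midpoints: 0.28125, 0.84375, 1.40625, 1.96875, 2.53125, 3.09375, 3.65625, 4.21875.
f(0.28125) = -1.84375, f(0.84375) = -3.53125, f(1.40625) = -5.21875, f(1.96875) = -6.90625, f(2.53125) = -8.59375, f(3.09375) = -10.28125, f(3.65625) = -11.96875, f(4.21875) = -13.65625.
Sum = Δx · [f(0.28125) + f(0.84375) + f(1.40625) + ...].
Sum = -34.875.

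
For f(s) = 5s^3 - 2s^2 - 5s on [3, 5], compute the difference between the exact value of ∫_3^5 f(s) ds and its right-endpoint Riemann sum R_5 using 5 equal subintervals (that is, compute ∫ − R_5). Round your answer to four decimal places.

Exact integral: ∫_3^5 f(s) ds ≈ 574.666667.
R_5 = 667.36.
Error ≈ 574.666667 − 667.36 ≈ -92.6933.

-92.6933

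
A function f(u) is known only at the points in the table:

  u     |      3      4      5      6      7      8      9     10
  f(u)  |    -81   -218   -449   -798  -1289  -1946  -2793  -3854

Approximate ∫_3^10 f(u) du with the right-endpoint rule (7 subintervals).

-11347

Δu = 1.
Sum = 1·[(-218) + (-449) + (-798) + (-1289) + (-1946) + (-2793) + (-3854)] = -11347.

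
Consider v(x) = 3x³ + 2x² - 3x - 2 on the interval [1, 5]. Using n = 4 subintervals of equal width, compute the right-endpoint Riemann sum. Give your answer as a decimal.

Δx = (5 − 1)/4 = 1.
Right endpoints: 2, 3, 4, 5.
v(2) = 24, v(3) = 88, v(4) = 210, v(5) = 408.
Sum = Δx · [v(2) + v(3) + v(4) + v(5)].
Sum = 730.

730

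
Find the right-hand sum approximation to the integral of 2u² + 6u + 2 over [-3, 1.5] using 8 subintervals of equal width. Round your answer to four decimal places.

Δu = (1.5 − (-3))/8 = 0.5625.
Right endpoints: -2.4375, -1.875, -1.3125, -0.75, -0.1875, 0.375, 0.9375, 1.5.
f(-2.4375) = -0.7421875, f(-1.875) = -2.21875, f(-1.3125) = -2.4296875, f(-0.75) = -1.375, f(-0.1875) = 0.9453125, f(0.375) = 4.53125, f(0.9375) = 9.3828125, f(1.5) = 15.5.
Sum = Δu · [f(-2.4375) + f(-1.875) + f(-1.3125) + ...].
Sum ≈ 13.2715.

13.2715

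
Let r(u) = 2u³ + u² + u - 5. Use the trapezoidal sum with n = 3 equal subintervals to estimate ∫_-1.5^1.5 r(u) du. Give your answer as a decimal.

Δu = (1.5 − (-1.5))/3 = 1.
r(-1.5) = -11, r(-0.5) = -5.5, r(0.5) = -4, r(1.5) = 5.5.
T_3 = (Δu/2)·[r(u_0) + 2r(u_1) + 2r(u_2) + r(u_3)].
Sum = -12.25.

-12.25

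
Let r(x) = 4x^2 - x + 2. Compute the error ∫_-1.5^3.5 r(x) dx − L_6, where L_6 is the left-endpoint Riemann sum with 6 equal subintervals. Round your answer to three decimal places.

12.269

Exact integral: ∫_-1.5^3.5 r(x) dx ≈ 66.66667.
L_6 ≈ 54.39815.
Error ≈ 66.66667 − 54.39815 ≈ 12.269.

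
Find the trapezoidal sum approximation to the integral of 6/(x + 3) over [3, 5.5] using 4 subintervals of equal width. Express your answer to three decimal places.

Δx = (5.5 − 3)/4 = 0.625.
f(3) = 1, f(3.625) = 48/53, f(4.25) = 24/29, f(4.875) = 16/21, f(5.5) = 12/17.
T_4 = (Δx/2)·[f(x_0) + 2f(x_1) + 2f(x_2) + 2f(x_3) + f(x_4)].
Sum ≈ 2.093.

2.093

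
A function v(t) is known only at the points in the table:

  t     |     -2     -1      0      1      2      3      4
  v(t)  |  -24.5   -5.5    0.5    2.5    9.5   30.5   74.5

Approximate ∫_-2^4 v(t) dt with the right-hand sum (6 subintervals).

112

Δt = 1.
Sum = 1·[(-5.5) + 0.5 + 2.5 + 9.5 + 30.5 + 74.5] = 112.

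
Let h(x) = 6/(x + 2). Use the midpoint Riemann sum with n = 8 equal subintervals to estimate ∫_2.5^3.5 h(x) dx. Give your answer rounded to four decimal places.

Δx = (3.5 − 2.5)/8 = 0.125.
Midpoints: 2.5625, 2.6875, 2.8125, 2.9375, 3.0625, 3.1875, 3.3125, 3.4375.
h(2.5625) = 96/73, h(2.6875) = 1.28, h(2.8125) = 96/77, h(2.9375) = 96/79, h(3.0625) = 32/27, h(3.1875) = 96/83, h(3.3125) = 96/85, h(3.4375) = 32/29.
Sum = Δx · [h(2.5625) + h(2.6875) + h(2.8125) + ...].
Sum ≈ 1.2040.

1.2040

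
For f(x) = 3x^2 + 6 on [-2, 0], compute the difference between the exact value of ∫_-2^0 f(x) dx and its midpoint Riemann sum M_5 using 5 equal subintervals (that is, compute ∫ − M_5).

0.08

Exact integral: ∫_-2^0 f(x) dx = 20.
M_5 = 19.92.
Error = 20 − 19.92 = 0.08.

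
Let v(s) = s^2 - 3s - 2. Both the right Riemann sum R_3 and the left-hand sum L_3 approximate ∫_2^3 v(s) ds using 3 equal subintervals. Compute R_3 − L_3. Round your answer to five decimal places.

0.66667

R_3 ≈ -2.8148148.
L_3 ≈ -3.4814815.
R_3 − L_3 ≈ 0.66667.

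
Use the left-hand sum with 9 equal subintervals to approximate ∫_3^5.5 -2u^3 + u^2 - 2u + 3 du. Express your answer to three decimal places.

Δu = (5.5 − 3)/9 = 5/18.
Left endpoints: 3, 59/18, 32/9, 23/6, 37/9, 79/18, 14/3, 89/18, 47/9.
f(3) = -48, f(59/18) = -92209/1458, f(32/9) = -59317/729, f(23/6) = -2771/27, f(37/9) = -92792/729, f(79/18) = -226859/1458, f(14/3) = -5071/27, f(89/18) = -163442/729, f(47/9) = -193192/729.
Sum = Δu · [f(3) + f(59/18) + f(32/9) + ...].
Sum ≈ -348.652.

-348.652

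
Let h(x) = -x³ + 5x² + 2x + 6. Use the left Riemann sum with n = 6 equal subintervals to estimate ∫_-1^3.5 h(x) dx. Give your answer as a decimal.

Δx = (3.5 − (-1))/6 = 0.75.
Left endpoints: -1, -0.25, 0.5, 1.25, 2, 2.75.
h(-1) = 10, h(-0.25) = 5.828125, h(0.5) = 8.125, h(1.25) = 14.359375, h(2) = 22, h(2.75) = 28.515625.
Sum = Δx · [h(-1) + h(-0.25) + h(0.5) + ...].
Sum = 66.62109375.

66.62109375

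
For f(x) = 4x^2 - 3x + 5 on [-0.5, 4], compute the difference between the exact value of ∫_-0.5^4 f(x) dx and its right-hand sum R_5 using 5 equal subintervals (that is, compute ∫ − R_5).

Exact integral: ∫_-0.5^4 f(x) dx = 84.375.
R_5 = 109.08.
Error = 84.375 − 109.08 = -24.705.

-24.705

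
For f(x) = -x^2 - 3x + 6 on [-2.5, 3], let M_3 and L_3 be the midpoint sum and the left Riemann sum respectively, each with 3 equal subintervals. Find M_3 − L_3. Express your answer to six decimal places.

-13.024306

M_3 ≈ 16.20717593.
L_3 ≈ 29.23148148.
M_3 − L_3 ≈ -13.024306.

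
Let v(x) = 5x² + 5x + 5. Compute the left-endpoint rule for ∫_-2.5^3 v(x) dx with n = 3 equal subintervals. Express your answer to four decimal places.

Δx = (3 − (-2.5))/3 = 11/6.
Left endpoints: -2.5, -2/3, 7/6.
v(-2.5) = 23.75, v(-2/3) = 35/9, v(7/6) = 635/36.
Sum = Δx · [v(-2.5) + v(-2/3) + v(7/6)].
Sum ≈ 83.0093.

83.0093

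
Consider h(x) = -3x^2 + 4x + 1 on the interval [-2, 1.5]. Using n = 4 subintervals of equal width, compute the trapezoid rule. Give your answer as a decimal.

Δx = (1.5 − (-2))/4 = 0.875.
h(-2) = -19, h(-1.125) = -7.296875, h(-0.25) = -0.1875, h(0.625) = 2.328125, h(1.5) = 0.25.
T_4 = (Δx/2)·[h(x_0) + 2h(x_1) + 2h(x_2) + 2h(x_3) + h(x_4)].
Sum = -12.71484375.

-12.71484375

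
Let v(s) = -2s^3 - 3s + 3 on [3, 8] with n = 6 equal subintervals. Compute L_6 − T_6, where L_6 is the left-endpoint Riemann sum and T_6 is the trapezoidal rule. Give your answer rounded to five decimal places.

410.41667

L_6 ≈ -1683.6805556.
T_6 ≈ -2094.0972222.
L_6 − T_6 ≈ 410.41667.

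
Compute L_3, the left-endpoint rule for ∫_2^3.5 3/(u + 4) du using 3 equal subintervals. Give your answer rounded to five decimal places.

0.69505

Δu = (3.5 − 2)/3 = 0.5.
Left endpoints: 2, 2.5, 3.
f(2) = 0.5, f(2.5) = 6/13, f(3) = 3/7.
Sum = Δu · [f(2) + f(2.5) + f(3)].
Sum ≈ 0.69505.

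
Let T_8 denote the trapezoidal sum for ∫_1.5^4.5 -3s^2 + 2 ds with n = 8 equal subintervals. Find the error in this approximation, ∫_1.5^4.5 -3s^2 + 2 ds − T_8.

0.2109375

Exact integral: ∫_1.5^4.5 f(s) ds = -81.75.
T_8 = -81.9609375.
Error = -81.75 − (-81.9609375) = 0.2109375.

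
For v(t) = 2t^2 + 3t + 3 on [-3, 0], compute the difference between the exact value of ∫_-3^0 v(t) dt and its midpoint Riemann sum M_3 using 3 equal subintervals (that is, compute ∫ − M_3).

Exact integral: ∫_-3^0 v(t) dt = 13.5.
M_3 = 13.
Error = 13.5 − 13 = 0.5.

0.5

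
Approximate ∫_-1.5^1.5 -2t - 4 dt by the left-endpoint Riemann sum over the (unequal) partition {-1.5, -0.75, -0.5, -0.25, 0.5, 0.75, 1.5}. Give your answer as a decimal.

Subinterval widths: 0.75, 0.25, 0.25, 0.75, 0.25, 0.75.
Left endpoints: -1.5, -0.75, -0.5, -0.25, 0.5, 0.75.
f(-1.5) = -1, f(-0.75) = -2.5, f(-0.5) = -3, f(-0.25) = -3.5, f(0.5) = -5, f(0.75) = -5.5.
Sum = Σ Δt_i · f(t_i).
Sum = -10.125.

-10.125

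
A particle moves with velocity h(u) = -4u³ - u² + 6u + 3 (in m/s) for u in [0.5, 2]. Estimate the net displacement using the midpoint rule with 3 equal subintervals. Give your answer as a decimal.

Δu = (2 − 0.5)/3 = 0.5.
Midpoints: 0.75, 1.25, 1.75.
h(0.75) = 5.25, h(1.25) = 1.125, h(1.75) = -11.
Sum = Δu · [h(0.75) + h(1.25) + h(1.75)].
Sum = -2.3125.

-2.3125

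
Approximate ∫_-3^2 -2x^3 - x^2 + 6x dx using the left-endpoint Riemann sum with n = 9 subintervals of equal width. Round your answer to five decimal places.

Δx = (2 − (-3))/9 = 5/9.
Left endpoints: -3, -22/9, -17/9, -4/3, -7/9, -2/9, 1/3, 8/9, 13/9.
f(-3) = 27, f(-22/9) = 6248/729, f(-17/9) = -1037/729, f(-4/3) = -136/27, f(-7/9) = -3157/729, f(-2/9) = -992/729, f(1/3) = 49/27, f(8/9) = 2288/729, f(13/9) = 403/729.
Sum = Δx · [f(-3) + f(-22/9) + f(-17/9) + ...].
Sum ≈ 16.06996.

16.06996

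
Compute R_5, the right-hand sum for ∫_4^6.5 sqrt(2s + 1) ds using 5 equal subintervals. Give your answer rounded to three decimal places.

Δs = (6.5 − 4)/5 = 0.5.
Right endpoints: 4.5, 5, 5.5, 6, 6.5.
f(4.5) ≈ 3.162, f(5) ≈ 3.317, f(5.5) ≈ 3.464, f(6) ≈ 3.606, f(6.5) ≈ 3.742.
Sum = Δs · [f(4.5) + f(5) + f(5.5) + f(6) + f(6.5)].
Sum ≈ 8.645.

8.645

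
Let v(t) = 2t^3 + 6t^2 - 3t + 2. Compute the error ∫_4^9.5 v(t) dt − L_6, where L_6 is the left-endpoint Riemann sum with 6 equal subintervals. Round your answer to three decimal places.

888.069

Exact integral: ∫_4^9.5 v(t) dt = 5430.90625.
L_6 ≈ 4542.83767.
Error ≈ 5430.90625 − 4542.83767 ≈ 888.069.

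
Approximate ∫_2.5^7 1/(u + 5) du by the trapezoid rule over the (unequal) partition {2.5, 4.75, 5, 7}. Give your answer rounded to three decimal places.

0.474

Subinterval widths: 2.25, 0.25, 2.
f(2.5) = 2/15, f(4.75) = 4/39, f(5) = 0.1, f(7) = 1/12.
On each subinterval the trapezoid contributes (Δu_i/2)·[f(u_{i-1}) + f(u_i)].
Sum ≈ 0.474.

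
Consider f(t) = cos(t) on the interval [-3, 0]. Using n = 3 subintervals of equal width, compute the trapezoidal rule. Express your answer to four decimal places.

0.1292

Δt = (0 − (-3))/3 = 1.
f(-3) ≈ -0.9900, f(-2) ≈ -0.4161, f(-1) ≈ 0.5403, f(0) ≈ 1.0000.
T_3 = (Δt/2)·[f(t_0) + 2f(t_1) + 2f(t_2) + f(t_3)].
Sum ≈ 0.1292.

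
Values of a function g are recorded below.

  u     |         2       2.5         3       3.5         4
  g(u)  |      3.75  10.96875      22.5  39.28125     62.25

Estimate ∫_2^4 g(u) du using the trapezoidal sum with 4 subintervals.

Δu = 0.5.
T_4 = (0.5/2)·[3.75 + 2·10.96875 + 2·22.5 + 2·39.28125 + 62.25] = 52.875.

52.875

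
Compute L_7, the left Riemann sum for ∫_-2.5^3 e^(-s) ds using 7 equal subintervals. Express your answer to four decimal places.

Δs = (3 − (-2.5))/7 = 11/14.
Left endpoints: -2.5, -12/7, -13/14, -1/7, 9/14, 10/7, 31/14.
f(-2.5) ≈ 12.1825, f(-12/7) ≈ 5.5527, f(-13/14) ≈ 2.5309, f(-1/7) ≈ 1.1536, f(9/14) ≈ 0.5258, f(10/7) ≈ 0.2397, f(31/14) ≈ 0.1092.
Sum = Δs · [f(-2.5) + f(-12/7) + f(-13/14) + ...].
Sum ≈ 17.5170.

17.5170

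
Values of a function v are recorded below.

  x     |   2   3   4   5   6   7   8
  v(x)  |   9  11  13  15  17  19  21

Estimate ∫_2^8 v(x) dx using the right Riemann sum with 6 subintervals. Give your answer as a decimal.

96

Δx = 1.
Sum = 1·[11 + 13 + 15 + 17 + 19 + 21] = 96.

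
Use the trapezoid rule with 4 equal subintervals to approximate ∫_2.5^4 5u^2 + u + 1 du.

Δu = (4 − 2.5)/4 = 0.375.
f(2.5) = 34.75, f(2.875) = 45.203125, f(3.25) = 57.0625, f(3.625) = 70.328125, f(4) = 85.
T_4 = (Δu/2)·[f(u_0) + 2f(u_1) + 2f(u_2) + 2f(u_3) + f(u_4)].
Sum = 87.17578125.

87.17578125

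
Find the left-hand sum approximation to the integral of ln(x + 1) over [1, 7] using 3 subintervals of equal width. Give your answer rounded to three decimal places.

Δx = (7 − 1)/3 = 2.
Left endpoints: 1, 3, 5.
f(1) ≈ 0.693, f(3) ≈ 1.386, f(5) ≈ 1.792.
Sum = Δx · [f(1) + f(3) + f(5)].
Sum ≈ 7.742.

7.742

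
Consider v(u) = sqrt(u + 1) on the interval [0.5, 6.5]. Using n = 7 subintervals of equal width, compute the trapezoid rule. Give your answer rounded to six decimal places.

Δu = (6.5 − 0.5)/7 = 6/7.
v(0.5) ≈ 1.224745, v(19/14) ≈ 1.535299, v(31/14) ≈ 1.792843, v(43/14) ≈ 2.017778, v(55/14) ≈ 2.220039, v(67/14) ≈ 2.405351, v(79/14) ≈ 2.577374, v(6.5) ≈ 2.738613.
T_7 = (Δu/2)·[v(u_0) + 2v(u_1) + ... + 2v(u_{6}) + v(u_7)].
Sum ≈ 12.454597.

12.454597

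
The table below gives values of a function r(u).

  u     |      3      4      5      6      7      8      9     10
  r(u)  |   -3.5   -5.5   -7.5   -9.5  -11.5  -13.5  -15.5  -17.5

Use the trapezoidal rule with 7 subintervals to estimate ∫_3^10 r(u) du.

-73.5

Δu = 1.
T_7 = (1/2)·[(-3.5) + 2·(-5.5) + 2·(-7.5) + 2·(-9.5) + 2·(-11.5) + 2·(-13.5) + 2·(-15.5) + (-17.5)] = -73.5.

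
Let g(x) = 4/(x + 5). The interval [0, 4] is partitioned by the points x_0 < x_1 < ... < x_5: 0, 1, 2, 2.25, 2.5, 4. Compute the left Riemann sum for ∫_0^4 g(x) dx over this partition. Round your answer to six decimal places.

Subinterval widths: 1, 1, 0.25, 0.25, 1.5.
Left endpoints: 0, 1, 2, 2.25, 2.5.
g(0) = 0.8, g(1) = 2/3, g(2) = 4/7, g(2.25) = 16/29, g(2.5) = 8/15.
Sum = Σ Δx_i · g(x_i).
Sum ≈ 2.547455.

2.547455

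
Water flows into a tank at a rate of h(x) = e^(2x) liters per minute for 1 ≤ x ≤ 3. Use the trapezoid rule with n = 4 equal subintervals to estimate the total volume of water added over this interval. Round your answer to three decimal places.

Δx = (3 − 1)/4 = 0.5.
h(1) ≈ 7.389, h(1.5) ≈ 20.086, h(2) ≈ 54.598, h(2.5) ≈ 148.413, h(3) ≈ 403.429.
T_4 = (Δx/2)·[h(x_0) + 2h(x_1) + 2h(x_2) + 2h(x_3) + h(x_4)].
Sum ≈ 214.253.

214.253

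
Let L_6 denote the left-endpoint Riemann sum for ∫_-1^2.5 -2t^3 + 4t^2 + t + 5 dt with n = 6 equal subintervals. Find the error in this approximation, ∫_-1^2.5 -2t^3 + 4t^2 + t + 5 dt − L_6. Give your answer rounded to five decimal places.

Exact integral: ∫_-1^2.5 f(t) dt ≈ 23.2604167.
L_6 ≈ 25.7132523.
Error ≈ 23.2604167 − 25.7132523 ≈ -2.45284.

-2.45284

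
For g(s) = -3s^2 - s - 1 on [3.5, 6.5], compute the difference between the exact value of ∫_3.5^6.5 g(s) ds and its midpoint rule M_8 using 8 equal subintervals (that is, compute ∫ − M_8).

Exact integral: ∫_3.5^6.5 g(s) ds = -249.75.
M_8 = -249.64453125.
Error = -249.75 − (-249.64453125) = -0.10546875.

-0.10546875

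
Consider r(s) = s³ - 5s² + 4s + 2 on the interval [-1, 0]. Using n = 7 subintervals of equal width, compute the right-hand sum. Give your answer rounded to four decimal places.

Δs = (0 − (-1))/7 = 1/7.
Right endpoints: -6/7, -5/7, -4/7, -3/7, -2/7, -1/7, 0.
r(-6/7) = -1966/343, r(-5/7) = -1294/343, r(-4/7) = -722/343, r(-3/7) = -244/343, r(-2/7) = 146/343, r(-1/7) = 454/343, r(0) = 2.
Sum = Δs · [r(-6/7) + r(-5/7) + r(-4/7) + ...].
Sum ≈ -1.2245.

-1.2245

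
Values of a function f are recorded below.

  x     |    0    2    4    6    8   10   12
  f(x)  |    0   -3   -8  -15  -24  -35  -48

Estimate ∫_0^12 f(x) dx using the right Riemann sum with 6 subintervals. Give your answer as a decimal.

Δx = 2.
Sum = 2·[(-3) + (-8) + (-15) + (-24) + (-35) + (-48)] = -266.

-266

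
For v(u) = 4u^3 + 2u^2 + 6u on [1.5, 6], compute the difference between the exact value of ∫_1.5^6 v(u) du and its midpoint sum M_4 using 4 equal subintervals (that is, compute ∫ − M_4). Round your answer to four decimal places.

22.3066

Exact integral: ∫_1.5^6 v(u) du = 1533.9375.
M_4 ≈ 1511.630859.
Error ≈ 1533.9375 − 1511.630859 ≈ 22.3066.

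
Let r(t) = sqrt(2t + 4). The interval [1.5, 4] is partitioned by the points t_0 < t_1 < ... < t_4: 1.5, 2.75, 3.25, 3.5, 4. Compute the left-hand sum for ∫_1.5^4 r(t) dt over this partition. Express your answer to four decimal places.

Subinterval widths: 1.25, 0.5, 0.25, 0.5.
Left endpoints: 1.5, 2.75, 3.25, 3.5.
r(1.5) ≈ 2.6458, r(2.75) ≈ 3.0822, r(3.25) ≈ 3.2404, r(3.5) ≈ 3.3166.
Sum = Σ Δt_i · r(t_i).
Sum ≈ 7.3167.

7.3167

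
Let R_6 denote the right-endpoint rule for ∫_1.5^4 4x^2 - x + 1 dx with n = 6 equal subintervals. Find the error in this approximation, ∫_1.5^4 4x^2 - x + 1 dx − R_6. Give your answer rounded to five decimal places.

-11.22685

Exact integral: ∫_1.5^4 f(x) dx ≈ 76.4583333.
R_6 ≈ 87.6851852.
Error ≈ 76.4583333 − 87.6851852 ≈ -11.22685.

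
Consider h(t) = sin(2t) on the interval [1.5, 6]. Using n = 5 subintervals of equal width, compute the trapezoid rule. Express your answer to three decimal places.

-0.655

Δt = (6 − 1.5)/5 = 0.9.
h(1.5) ≈ 0.141, h(2.4) ≈ -0.996, h(3.3) ≈ 0.312, h(4.2) ≈ 0.855, h(5.1) ≈ -0.700, h(6) ≈ -0.537.
T_5 = (Δt/2)·[h(t_0) + 2h(t_1) + ... + 2h(t_{4}) + h(t_5)].
Sum ≈ -0.655.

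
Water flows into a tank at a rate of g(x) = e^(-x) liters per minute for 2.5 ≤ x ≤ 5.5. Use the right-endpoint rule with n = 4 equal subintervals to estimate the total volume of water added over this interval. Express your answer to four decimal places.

0.0524

Δx = (5.5 − 2.5)/4 = 0.75.
Right endpoints: 3.25, 4, 4.75, 5.5.
g(3.25) ≈ 0.0388, g(4) ≈ 0.0183, g(4.75) ≈ 0.0087, g(5.5) ≈ 0.0041.
Sum = Δx · [g(3.25) + g(4) + g(4.75) + g(5.5)].
Sum ≈ 0.0524.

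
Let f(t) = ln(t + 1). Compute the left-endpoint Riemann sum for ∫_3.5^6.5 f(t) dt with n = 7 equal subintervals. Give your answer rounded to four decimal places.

5.2326

Δt = (6.5 − 3.5)/7 = 3/7.
Left endpoints: 3.5, 55/14, 61/14, 67/14, 73/14, 79/14, 85/14.
f(3.5) ≈ 1.5041, f(55/14) ≈ 1.5950, f(61/14) ≈ 1.6784, f(67/14) ≈ 1.7554, f(73/14) ≈ 1.8269, f(79/14) ≈ 1.8935, f(85/14) ≈ 1.9561.
Sum = Δt · [f(3.5) + f(55/14) + f(61/14) + ...].
Sum ≈ 5.2326.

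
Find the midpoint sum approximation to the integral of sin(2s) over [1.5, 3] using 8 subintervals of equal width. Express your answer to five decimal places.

-0.98082

Δs = (3 − 1.5)/8 = 0.1875.
Midpoints: 1.59375, 1.78125, 1.96875, 2.15625, 2.34375, 2.53125, 2.71875, 2.90625.
f(1.59375) ≈ -0.04589, f(1.78125) ≈ -0.40859, f(1.96875) ≈ -0.71450, f(2.15625) ≈ -0.92110, f(2.34375) ≈ -0.99969, f(2.53125) ≈ -0.93933, f(2.71875) ≈ -0.74843, f(2.90625) ≈ -0.45350.
Sum = Δs · [f(1.59375) + f(1.78125) + f(1.96875) + ...].
Sum ≈ -0.98082.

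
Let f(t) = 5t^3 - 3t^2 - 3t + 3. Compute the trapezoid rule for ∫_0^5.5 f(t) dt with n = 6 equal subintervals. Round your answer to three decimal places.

978.040

Δt = (5.5 − 0)/6 = 11/12.
f(0) = 3, f(11/12) = 2731/1728, f(11/6) = 3937/216, f(2.75) = 76.046875, f(11/3) = 5350/27, f(55/12) = 704399/1728, f(5.5) = 727.625.
T_6 = (Δt/2)·[f(t_0) + 2f(t_1) + ... + 2f(t_{5}) + f(t_6)].
Sum ≈ 978.040.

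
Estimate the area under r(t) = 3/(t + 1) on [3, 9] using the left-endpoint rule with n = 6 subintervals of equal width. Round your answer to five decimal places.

2.98690

Δt = (9 − 3)/6 = 1.
Left endpoints: 3, 4, 5, 6, 7, 8.
r(3) = 0.75, r(4) = 0.6, r(5) = 0.5, r(6) = 3/7, r(7) = 0.375, r(8) = 1/3.
Sum = Δt · [r(3) + r(4) + r(5) + ...].
Sum ≈ 2.98690.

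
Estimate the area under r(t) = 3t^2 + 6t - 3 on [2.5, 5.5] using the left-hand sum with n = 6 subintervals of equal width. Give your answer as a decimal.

191.625

Δt = (5.5 − 2.5)/6 = 0.5.
Left endpoints: 2.5, 3, 3.5, 4, 4.5, 5.
r(2.5) = 30.75, r(3) = 42, r(3.5) = 54.75, r(4) = 69, r(4.5) = 84.75, r(5) = 102.
Sum = Δt · [r(2.5) + r(3) + r(3.5) + ...].
Sum = 191.625.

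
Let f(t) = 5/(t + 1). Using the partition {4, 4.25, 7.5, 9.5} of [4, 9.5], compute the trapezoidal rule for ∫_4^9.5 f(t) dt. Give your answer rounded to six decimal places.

3.811975

Subinterval widths: 0.25, 3.25, 2.
f(4) = 1, f(4.25) = 20/21, f(7.5) = 10/17, f(9.5) = 10/21.
On each subinterval the trapezoid contributes (Δt_i/2)·[f(t_{i-1}) + f(t_i)].
Sum ≈ 3.811975.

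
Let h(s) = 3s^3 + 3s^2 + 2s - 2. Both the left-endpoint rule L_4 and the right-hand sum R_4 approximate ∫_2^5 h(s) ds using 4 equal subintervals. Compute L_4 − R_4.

L_4 = 440.953125.
R_4 = 755.953125.
L_4 − R_4 = -315.

-315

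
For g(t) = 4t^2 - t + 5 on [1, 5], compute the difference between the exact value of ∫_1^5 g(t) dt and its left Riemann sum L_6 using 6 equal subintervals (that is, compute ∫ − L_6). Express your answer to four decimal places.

29.4815

Exact integral: ∫_1^5 g(t) dt ≈ 173.333333.
L_6 ≈ 143.851852.
Error ≈ 173.333333 − 143.851852 ≈ 29.4815.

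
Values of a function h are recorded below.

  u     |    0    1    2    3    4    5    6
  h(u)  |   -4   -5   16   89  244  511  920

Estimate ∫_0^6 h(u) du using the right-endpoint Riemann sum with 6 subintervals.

1775

Δu = 1.
Sum = 1·[(-5) + 16 + 89 + 244 + 511 + 920] = 1775.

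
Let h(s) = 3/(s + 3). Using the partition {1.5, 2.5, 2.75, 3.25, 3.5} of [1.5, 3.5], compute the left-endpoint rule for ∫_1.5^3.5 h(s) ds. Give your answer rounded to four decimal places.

Subinterval widths: 1, 0.25, 0.5, 0.25.
Left endpoints: 1.5, 2.5, 2.75, 3.25.
h(1.5) = 2/3, h(2.5) = 6/11, h(2.75) = 12/23, h(3.25) = 0.48.
Sum = Σ Δs_i · h(s_i).
Sum ≈ 1.1839.

1.1839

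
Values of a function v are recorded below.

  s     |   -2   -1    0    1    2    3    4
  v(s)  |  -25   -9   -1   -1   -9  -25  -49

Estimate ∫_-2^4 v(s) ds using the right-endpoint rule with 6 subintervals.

Δs = 1.
Sum = 1·[(-9) + (-1) + (-1) + (-9) + (-25) + (-49)] = -94.

-94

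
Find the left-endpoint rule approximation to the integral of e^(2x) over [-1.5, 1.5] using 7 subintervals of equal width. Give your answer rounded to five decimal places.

6.33046

Δx = (1.5 − (-1.5))/7 = 3/7.
Left endpoints: -1.5, -15/14, -9/14, -3/14, 3/14, 9/14, 15/14.
f(-1.5) ≈ 0.04979, f(-15/14) ≈ 0.11732, f(-9/14) ≈ 0.27645, f(-3/14) ≈ 0.65144, f(3/14) ≈ 1.53506, f(9/14) ≈ 3.61725, f(15/14) ≈ 8.52376.
Sum = Δx · [f(-1.5) + f(-15/14) + f(-9/14) + ...].
Sum ≈ 6.33046.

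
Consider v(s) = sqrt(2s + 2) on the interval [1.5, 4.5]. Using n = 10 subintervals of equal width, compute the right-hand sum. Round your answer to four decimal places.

8.5952

Δs = (4.5 − 1.5)/10 = 0.3.
Right endpoints: 1.8, 2.1, 2.4, 2.7, 3, 3.3, 3.6, 3.9, 4.2, 4.5.
v(1.8) ≈ 2.3664, v(2.1) ≈ 2.4900, v(2.4) ≈ 2.6077, v(2.7) ≈ 2.7203, v(3) ≈ 2.8284, v(3.3) ≈ 2.9326, v(3.6) ≈ 3.0332, v(3.9) ≈ 3.1305, v(4.2) ≈ 3.2249, v(4.5) ≈ 3.3166.
Sum = Δs · [v(1.8) + v(2.1) + v(2.4) + ...].
Sum ≈ 8.5952.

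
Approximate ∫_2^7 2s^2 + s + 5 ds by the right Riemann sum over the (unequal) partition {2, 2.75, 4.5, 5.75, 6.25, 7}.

Subinterval widths: 0.75, 1.75, 1.25, 0.5, 0.75.
Right endpoints: 2.75, 4.5, 5.75, 6.25, 7.
f(2.75) = 22.875, f(4.5) = 50, f(5.75) = 76.875, f(6.25) = 89.375, f(7) = 110.
Sum = Σ Δs_i · f(s_i).
Sum = 327.9375.

327.9375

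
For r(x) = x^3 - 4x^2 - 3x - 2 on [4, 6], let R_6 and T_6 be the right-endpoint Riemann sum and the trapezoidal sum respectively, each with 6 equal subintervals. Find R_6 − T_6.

11

R_6 ≈ 34.74074074.
T_6 ≈ 23.74074074.
R_6 − T_6 = 11.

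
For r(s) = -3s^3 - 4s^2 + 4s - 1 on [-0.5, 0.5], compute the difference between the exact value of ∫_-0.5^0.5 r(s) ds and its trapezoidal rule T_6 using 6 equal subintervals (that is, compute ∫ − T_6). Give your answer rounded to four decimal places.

0.0185

Exact integral: ∫_-0.5^0.5 r(s) ds ≈ -1.333333.
T_6 ≈ -1.351852.
Error ≈ -1.333333 − (-1.351852) ≈ 0.0185.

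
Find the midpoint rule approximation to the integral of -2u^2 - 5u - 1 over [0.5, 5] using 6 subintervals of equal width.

-149.203125

Δu = (5 − 0.5)/6 = 0.75.
Midpoints: 0.875, 1.625, 2.375, 3.125, 3.875, 4.625.
f(0.875) = -6.90625, f(1.625) = -14.40625, f(2.375) = -24.15625, f(3.125) = -36.15625, f(3.875) = -50.40625, f(4.625) = -66.90625.
Sum = Δu · [f(0.875) + f(1.625) + f(2.375) + ...].
Sum = -149.203125.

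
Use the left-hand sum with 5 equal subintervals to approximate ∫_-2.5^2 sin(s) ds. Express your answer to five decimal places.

-1.03715

Δs = (2 − (-2.5))/5 = 0.9.
Left endpoints: -2.5, -1.6, -0.7, 0.2, 1.1.
f(-2.5) ≈ -0.59847, f(-1.6) ≈ -0.99957, f(-0.7) ≈ -0.64422, f(0.2) ≈ 0.19867, f(1.1) ≈ 0.89121.
Sum = Δs · [f(-2.5) + f(-1.6) + f(-0.7) + f(0.2) + f(1.1)].
Sum ≈ -1.03715.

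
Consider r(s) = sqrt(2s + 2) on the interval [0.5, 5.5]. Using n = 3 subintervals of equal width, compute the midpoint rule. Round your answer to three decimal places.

13.925

Δs = (5.5 − 0.5)/3 = 5/3.
Midpoints: 4/3, 3, 14/3.
r(4/3) ≈ 2.160, r(3) ≈ 2.828, r(14/3) ≈ 3.367.
Sum = Δs · [r(4/3) + r(3) + r(14/3)].
Sum ≈ 13.925.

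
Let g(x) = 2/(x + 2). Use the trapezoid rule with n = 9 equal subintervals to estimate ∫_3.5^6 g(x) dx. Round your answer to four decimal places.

0.7496

Δx = (6 − 3.5)/9 = 5/18.
g(3.5) = 4/11, g(34/9) = 9/26, g(73/18) = 36/109, g(13/3) = 6/19, g(83/18) = 36/119, g(44/9) = 9/31, g(31/6) = 12/43, g(49/9) = 18/67, g(103/18) = 36/139, g(6) = 0.25.
T_9 = (Δx/2)·[g(x_0) + 2g(x_1) + ... + 2g(x_{8}) + g(x_9)].
Sum ≈ 0.7496.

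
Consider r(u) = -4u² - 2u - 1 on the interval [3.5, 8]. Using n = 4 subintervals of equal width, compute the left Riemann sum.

Δu = (8 − 3.5)/4 = 1.125.
Left endpoints: 3.5, 4.625, 5.75, 6.875.
r(3.5) = -57, r(4.625) = -95.8125, r(5.75) = -144.75, r(6.875) = -203.8125.
Sum = Δu · [r(3.5) + r(4.625) + r(5.75) + r(6.875)].
Sum = -564.046875.

-564.046875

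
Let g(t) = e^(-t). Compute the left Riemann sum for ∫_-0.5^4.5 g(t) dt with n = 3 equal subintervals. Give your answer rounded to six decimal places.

Δt = (4.5 − (-0.5))/3 = 5/3.
Left endpoints: -0.5, 7/6, 17/6.
g(-0.5) ≈ 1.648721, g(7/6) ≈ 0.311403, g(17/6) ≈ 0.058816.
Sum = Δt · [g(-0.5) + g(7/6) + g(17/6)].
Sum ≈ 3.364902.

3.364902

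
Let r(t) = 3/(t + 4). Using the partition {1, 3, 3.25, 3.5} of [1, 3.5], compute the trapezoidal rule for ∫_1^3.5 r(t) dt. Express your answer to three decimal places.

1.236

Subinterval widths: 2, 0.25, 0.25.
r(1) = 0.6, r(3) = 3/7, r(3.25) = 12/29, r(3.5) = 0.4.
On each subinterval the trapezoid contributes (Δt_i/2)·[r(t_{i-1}) + r(t_i)].
Sum ≈ 1.236.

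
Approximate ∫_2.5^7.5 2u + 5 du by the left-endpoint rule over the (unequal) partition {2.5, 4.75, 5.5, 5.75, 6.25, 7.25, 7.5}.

68

Subinterval widths: 2.25, 0.75, 0.25, 0.5, 1, 0.25.
Left endpoints: 2.5, 4.75, 5.5, 5.75, 6.25, 7.25.
f(2.5) = 10, f(4.75) = 14.5, f(5.5) = 16, f(5.75) = 16.5, f(6.25) = 17.5, f(7.25) = 19.5.
Sum = Σ Δu_i · f(u_i).
Sum = 68.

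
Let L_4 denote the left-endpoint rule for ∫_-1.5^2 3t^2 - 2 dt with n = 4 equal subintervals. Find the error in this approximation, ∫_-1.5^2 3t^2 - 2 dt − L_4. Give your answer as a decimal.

Exact integral: ∫_-1.5^2 f(t) dt = 4.375.
L_4 = 3.41796875.
Error = 4.375 − 3.41796875 = 0.95703125.

0.95703125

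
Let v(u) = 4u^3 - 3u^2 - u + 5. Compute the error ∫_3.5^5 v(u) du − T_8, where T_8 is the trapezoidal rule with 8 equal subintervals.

-0.421875

Exact integral: ∫_3.5^5 v(u) du = 393.9375.
T_8 = 394.359375.
Error = 393.9375 − 394.359375 = -0.421875.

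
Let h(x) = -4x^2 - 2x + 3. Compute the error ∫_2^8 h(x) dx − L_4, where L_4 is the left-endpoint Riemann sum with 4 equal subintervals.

-180

Exact integral: ∫_2^8 h(x) dx = -714.
L_4 = -534.
Error = -714 − (-534) = -180.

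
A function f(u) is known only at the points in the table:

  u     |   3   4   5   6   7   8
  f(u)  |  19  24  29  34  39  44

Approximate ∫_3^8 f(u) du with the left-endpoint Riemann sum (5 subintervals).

145

Δu = 1.
Sum = 1·[19 + 24 + 29 + 34 + 39] = 145.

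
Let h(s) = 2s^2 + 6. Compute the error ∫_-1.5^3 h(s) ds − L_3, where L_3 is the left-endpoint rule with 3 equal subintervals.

6.75

Exact integral: ∫_-1.5^3 h(s) ds = 47.25.
L_3 = 40.5.
Error = 47.25 − 40.5 = 6.75.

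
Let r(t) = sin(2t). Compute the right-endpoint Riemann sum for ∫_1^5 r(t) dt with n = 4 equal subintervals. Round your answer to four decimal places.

Δt = (5 − 1)/4 = 1.
Right endpoints: 2, 3, 4, 5.
r(2) ≈ -0.7568, r(3) ≈ -0.2794, r(4) ≈ 0.9894, r(5) ≈ -0.5440.
Sum = Δt · [r(2) + r(3) + r(4) + r(5)].
Sum ≈ -0.5909.

-0.5909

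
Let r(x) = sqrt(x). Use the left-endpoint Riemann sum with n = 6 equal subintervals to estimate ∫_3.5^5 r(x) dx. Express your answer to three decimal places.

3.042

Δx = (5 − 3.5)/6 = 0.25.
Left endpoints: 3.5, 3.75, 4, 4.25, 4.5, 4.75.
r(3.5) ≈ 1.871, r(3.75) ≈ 1.936, r(4) ≈ 2.000, r(4.25) ≈ 2.062, r(4.5) ≈ 2.121, r(4.75) ≈ 2.179.
Sum = Δx · [r(3.5) + r(3.75) + r(4) + ...].
Sum ≈ 3.042.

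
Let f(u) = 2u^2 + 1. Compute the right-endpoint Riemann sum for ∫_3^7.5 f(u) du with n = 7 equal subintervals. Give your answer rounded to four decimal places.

Δu = (7.5 − 3)/7 = 9/14.
Right endpoints: 51/14, 30/7, 69/14, 39/7, 87/14, 48/7, 7.5.
f(51/14) = 2699/98, f(30/7) = 1849/49, f(69/14) = 4859/98, f(39/7) = 3091/49, f(87/14) = 7667/98, f(48/7) = 4657/49, f(7.5) = 113.5.
Sum = Δu · [f(51/14) + f(30/7) + f(69/14) + ...].
Sum ≈ 298.7449.

298.7449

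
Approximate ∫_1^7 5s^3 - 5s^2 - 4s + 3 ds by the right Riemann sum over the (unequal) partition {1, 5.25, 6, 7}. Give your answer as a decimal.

4516.98828125

Subinterval widths: 4.25, 0.75, 1.
Right endpoints: 5.25, 6, 7.
f(5.25) = 567.703125, f(6) = 879, f(7) = 1445.
Sum = Σ Δs_i · f(s_i).
Sum = 4516.98828125.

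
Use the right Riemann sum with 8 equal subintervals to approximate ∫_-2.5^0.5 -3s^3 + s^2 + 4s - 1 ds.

12.46875

Δs = (0.5 − (-2.5))/8 = 0.375.
Right endpoints: -2.125, -1.75, -1.375, -1, -0.625, -0.25, 0.125, 0.5.
f(-2.125) = 12187/512, f(-1.75) = 11.140625, f(-1.375) = 1633/512, f(-1) = -1, f(-0.625) = -1217/512, f(-0.25) = -1.890625, f(0.125) = -251/512, f(0.5) = 0.875.
Sum = Δs · [f(-2.125) + f(-1.75) + f(-1.375) + ...].
Sum = 12.46875.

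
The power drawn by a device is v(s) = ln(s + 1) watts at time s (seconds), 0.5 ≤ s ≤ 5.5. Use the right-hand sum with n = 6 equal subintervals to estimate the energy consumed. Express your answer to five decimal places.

7.14018

Δs = (5.5 − 0.5)/6 = 5/6.
Right endpoints: 4/3, 13/6, 3, 23/6, 14/3, 5.5.
v(4/3) ≈ 0.84730, v(13/6) ≈ 1.15268, v(3) ≈ 1.38629, v(23/6) ≈ 1.57554, v(14/3) ≈ 1.73460, v(5.5) ≈ 1.87180.
Sum = Δs · [v(4/3) + v(13/6) + v(3) + ...].
Sum ≈ 7.14018.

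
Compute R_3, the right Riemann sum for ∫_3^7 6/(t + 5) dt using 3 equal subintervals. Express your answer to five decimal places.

Δt = (7 − 3)/3 = 4/3.
Right endpoints: 13/3, 17/3, 7.
f(13/3) = 9/14, f(17/3) = 0.5625, f(7) = 0.5.
Sum = Δt · [f(13/3) + f(17/3) + f(7)].
Sum ≈ 2.27381.

2.27381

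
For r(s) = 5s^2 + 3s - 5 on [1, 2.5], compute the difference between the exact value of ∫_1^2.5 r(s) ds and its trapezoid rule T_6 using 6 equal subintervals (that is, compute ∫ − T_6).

-0.078125

Exact integral: ∫_1^2.5 r(s) ds = 24.75.
T_6 = 24.828125.
Error = 24.75 − 24.828125 = -0.078125.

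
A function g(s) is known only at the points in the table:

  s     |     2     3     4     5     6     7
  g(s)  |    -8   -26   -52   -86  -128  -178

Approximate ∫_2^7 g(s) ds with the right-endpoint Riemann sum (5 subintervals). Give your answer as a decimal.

Δs = 1.
Sum = 1·[(-26) + (-52) + (-86) + (-128) + (-178)] = -470.

-470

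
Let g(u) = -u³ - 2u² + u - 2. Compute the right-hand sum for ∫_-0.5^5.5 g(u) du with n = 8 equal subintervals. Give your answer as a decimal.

-424.78125

Δu = (5.5 − (-0.5))/8 = 0.75.
Right endpoints: 0.25, 1, 1.75, 2.5, 3.25, 4, 4.75, 5.5.
g(0.25) = -1.890625, g(1) = -4, g(1.75) = -11.734375, g(2.5) = -27.625, g(3.25) = -54.203125, g(4) = -94, g(4.75) = -149.546875, g(5.5) = -223.375.
Sum = Δu · [g(0.25) + g(1) + g(1.75) + ...].
Sum = -424.78125.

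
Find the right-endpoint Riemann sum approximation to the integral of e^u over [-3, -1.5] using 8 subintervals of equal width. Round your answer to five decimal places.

Δu = (-1.5 − (-3))/8 = 0.1875.
Right endpoints: -2.8125, -2.625, -2.4375, -2.25, -2.0625, -1.875, -1.6875, -1.5.
f(-2.8125) ≈ 0.06005, f(-2.625) ≈ 0.07244, f(-2.4375) ≈ 0.08738, f(-2.25) ≈ 0.10540, f(-2.0625) ≈ 0.12714, f(-1.875) ≈ 0.15335, f(-1.6875) ≈ 0.18498, f(-1.5) ≈ 0.22313.
Sum = Δu · [f(-2.8125) + f(-2.625) + f(-2.4375) + ...].
Sum ≈ 0.19010.

0.19010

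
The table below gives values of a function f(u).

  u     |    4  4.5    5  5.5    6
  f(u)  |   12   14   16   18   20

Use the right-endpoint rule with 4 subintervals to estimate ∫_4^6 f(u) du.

34

Δu = 0.5.
Sum = 0.5·[14 + 16 + 18 + 20] = 34.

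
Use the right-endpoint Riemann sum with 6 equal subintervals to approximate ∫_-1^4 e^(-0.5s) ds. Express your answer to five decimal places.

2.43986

Δs = (4 − (-1))/6 = 5/6.
Right endpoints: -1/6, 2/3, 1.5, 7/3, 19/6, 4.
f(-1/6) ≈ 1.08690, f(2/3) ≈ 0.71653, f(1.5) ≈ 0.47237, f(7/3) ≈ 0.31140, f(19/6) ≈ 0.20529, f(4) ≈ 0.13534.
Sum = Δs · [f(-1/6) + f(2/3) + f(1.5) + ...].
Sum ≈ 2.43986.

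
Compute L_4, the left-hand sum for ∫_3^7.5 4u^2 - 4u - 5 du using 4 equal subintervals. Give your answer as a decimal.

317.109375

Δu = (7.5 − 3)/4 = 1.125.
Left endpoints: 3, 4.125, 5.25, 6.375.
f(3) = 19, f(4.125) = 46.5625, f(5.25) = 84.25, f(6.375) = 132.0625.
Sum = Δu · [f(3) + f(4.125) + f(5.25) + f(6.375)].
Sum = 317.109375.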